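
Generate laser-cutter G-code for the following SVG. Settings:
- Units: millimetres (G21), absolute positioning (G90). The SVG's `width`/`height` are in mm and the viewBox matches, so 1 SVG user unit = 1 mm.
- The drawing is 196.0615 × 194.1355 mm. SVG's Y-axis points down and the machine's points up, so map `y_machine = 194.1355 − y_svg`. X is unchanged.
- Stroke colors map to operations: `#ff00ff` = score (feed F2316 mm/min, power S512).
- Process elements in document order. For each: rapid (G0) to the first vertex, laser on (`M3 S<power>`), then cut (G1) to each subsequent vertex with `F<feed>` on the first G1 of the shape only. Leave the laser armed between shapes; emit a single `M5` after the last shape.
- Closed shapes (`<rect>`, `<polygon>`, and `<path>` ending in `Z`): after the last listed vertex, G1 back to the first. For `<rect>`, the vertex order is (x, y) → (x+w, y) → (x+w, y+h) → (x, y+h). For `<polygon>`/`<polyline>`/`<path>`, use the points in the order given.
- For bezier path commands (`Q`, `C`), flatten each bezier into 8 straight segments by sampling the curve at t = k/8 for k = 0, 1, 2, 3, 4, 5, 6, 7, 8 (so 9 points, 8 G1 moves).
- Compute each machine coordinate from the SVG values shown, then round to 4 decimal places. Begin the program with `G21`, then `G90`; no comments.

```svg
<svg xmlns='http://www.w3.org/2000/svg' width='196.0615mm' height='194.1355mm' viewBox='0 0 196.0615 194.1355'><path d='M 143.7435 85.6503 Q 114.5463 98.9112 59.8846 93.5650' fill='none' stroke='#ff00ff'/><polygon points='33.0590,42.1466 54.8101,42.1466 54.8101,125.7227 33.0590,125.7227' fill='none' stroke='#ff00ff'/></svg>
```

Since the viewBox matches the mm dimensions, user units are millimetres directly. The only transform is the Y-flip y_m = 194.1355 − y_svg.

Shape 1 is a quadratic bezier drawn with `<path>`. Its stroke #ff00ff means score at S512, F2316. After flipping Y the toolpath is (143.7435,108.4852) → (136.0463,105.4607) → (127.5534,103.0177) → (118.2647,101.1561) → (108.1802,99.8761) → (97.2999,99.1775) → (85.6239,99.0603) → (73.1521,99.5247) → (59.8846,100.5705).

Shape 2 is a rectangle drawn with `<polygon>`. Its stroke #ff00ff means score at S512, F2316. After flipping Y the toolpath is (33.0590,151.9889) → (54.8101,151.9889) → (54.8101,68.4128) → (33.0590,68.4128) → (33.0590,151.9889), returning to the start.

G21
G90
G0 X143.7435 Y108.4852
M3 S512
G1 X136.0463 Y105.4607 F2316
G1 X127.5534 Y103.0177
G1 X118.2647 Y101.1561
G1 X108.1802 Y99.8761
G1 X97.2999 Y99.1775
G1 X85.6239 Y99.0603
G1 X73.1521 Y99.5247
G1 X59.8846 Y100.5705
G0 X33.0590 Y151.9889
M3 S512
G1 X54.8101 Y151.9889 F2316
G1 X54.8101 Y68.4128
G1 X33.0590 Y68.4128
G1 X33.0590 Y151.9889
M5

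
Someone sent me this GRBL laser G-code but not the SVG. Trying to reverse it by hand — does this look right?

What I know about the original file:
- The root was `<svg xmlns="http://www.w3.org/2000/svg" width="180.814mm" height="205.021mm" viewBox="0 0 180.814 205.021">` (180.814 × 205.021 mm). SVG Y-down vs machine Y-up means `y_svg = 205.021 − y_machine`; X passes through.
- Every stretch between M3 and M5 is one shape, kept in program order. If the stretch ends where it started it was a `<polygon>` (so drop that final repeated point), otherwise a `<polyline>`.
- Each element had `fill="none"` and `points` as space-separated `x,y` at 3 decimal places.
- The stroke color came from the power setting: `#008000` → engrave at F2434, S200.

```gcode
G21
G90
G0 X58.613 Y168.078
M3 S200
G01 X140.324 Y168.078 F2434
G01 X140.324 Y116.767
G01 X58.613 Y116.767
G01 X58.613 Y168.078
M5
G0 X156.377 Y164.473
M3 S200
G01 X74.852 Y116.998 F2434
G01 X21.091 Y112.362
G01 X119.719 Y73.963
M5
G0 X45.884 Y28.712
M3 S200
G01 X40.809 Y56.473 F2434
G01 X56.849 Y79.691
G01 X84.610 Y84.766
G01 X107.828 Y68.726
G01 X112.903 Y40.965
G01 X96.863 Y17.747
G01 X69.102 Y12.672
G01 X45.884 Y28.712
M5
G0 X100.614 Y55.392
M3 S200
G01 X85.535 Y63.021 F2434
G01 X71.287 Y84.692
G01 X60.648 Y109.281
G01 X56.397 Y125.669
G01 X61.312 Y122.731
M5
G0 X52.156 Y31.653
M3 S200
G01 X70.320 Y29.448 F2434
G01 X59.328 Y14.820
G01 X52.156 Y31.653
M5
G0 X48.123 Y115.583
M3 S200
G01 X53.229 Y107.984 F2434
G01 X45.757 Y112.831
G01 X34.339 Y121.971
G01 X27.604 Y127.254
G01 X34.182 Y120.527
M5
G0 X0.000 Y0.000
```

y_svg = 205.021 − y_m. Every run uses S200, so all elements get stroke `#008000` (engrave).

[1] closed run; points: 58.613,36.943 140.324,36.943 140.324,88.254 58.613,88.254

[2] open run; points: 156.377,40.548 74.852,88.023 21.091,92.659 119.719,131.058

[3] closed run; points: 45.884,176.309 40.809,148.548 56.849,125.330 84.610,120.255 107.828,136.295 112.903,164.056 96.863,187.274 69.102,192.349

[4] open run; points: 100.614,149.629 85.535,142.000 71.287,120.329 60.648,95.740 56.397,79.352 61.312,82.290

[5] closed run; points: 52.156,173.368 70.320,175.573 59.328,190.201

[6] open run; points: 48.123,89.438 53.229,97.037 45.757,92.190 34.339,83.050 27.604,77.767 34.182,84.494

<svg xmlns="http://www.w3.org/2000/svg" width="180.814mm" height="205.021mm" viewBox="0 0 180.814 205.021">
  <polygon points="58.613,36.943 140.324,36.943 140.324,88.254 58.613,88.254" fill="none" stroke="#008000"/>
  <polyline points="156.377,40.548 74.852,88.023 21.091,92.659 119.719,131.058" fill="none" stroke="#008000"/>
  <polygon points="45.884,176.309 40.809,148.548 56.849,125.330 84.610,120.255 107.828,136.295 112.903,164.056 96.863,187.274 69.102,192.349" fill="none" stroke="#008000"/>
  <polyline points="100.614,149.629 85.535,142.000 71.287,120.329 60.648,95.740 56.397,79.352 61.312,82.290" fill="none" stroke="#008000"/>
  <polygon points="52.156,173.368 70.320,175.573 59.328,190.201" fill="none" stroke="#008000"/>
  <polyline points="48.123,89.438 53.229,97.037 45.757,92.190 34.339,83.050 27.604,77.767 34.182,84.494" fill="none" stroke="#008000"/>
</svg>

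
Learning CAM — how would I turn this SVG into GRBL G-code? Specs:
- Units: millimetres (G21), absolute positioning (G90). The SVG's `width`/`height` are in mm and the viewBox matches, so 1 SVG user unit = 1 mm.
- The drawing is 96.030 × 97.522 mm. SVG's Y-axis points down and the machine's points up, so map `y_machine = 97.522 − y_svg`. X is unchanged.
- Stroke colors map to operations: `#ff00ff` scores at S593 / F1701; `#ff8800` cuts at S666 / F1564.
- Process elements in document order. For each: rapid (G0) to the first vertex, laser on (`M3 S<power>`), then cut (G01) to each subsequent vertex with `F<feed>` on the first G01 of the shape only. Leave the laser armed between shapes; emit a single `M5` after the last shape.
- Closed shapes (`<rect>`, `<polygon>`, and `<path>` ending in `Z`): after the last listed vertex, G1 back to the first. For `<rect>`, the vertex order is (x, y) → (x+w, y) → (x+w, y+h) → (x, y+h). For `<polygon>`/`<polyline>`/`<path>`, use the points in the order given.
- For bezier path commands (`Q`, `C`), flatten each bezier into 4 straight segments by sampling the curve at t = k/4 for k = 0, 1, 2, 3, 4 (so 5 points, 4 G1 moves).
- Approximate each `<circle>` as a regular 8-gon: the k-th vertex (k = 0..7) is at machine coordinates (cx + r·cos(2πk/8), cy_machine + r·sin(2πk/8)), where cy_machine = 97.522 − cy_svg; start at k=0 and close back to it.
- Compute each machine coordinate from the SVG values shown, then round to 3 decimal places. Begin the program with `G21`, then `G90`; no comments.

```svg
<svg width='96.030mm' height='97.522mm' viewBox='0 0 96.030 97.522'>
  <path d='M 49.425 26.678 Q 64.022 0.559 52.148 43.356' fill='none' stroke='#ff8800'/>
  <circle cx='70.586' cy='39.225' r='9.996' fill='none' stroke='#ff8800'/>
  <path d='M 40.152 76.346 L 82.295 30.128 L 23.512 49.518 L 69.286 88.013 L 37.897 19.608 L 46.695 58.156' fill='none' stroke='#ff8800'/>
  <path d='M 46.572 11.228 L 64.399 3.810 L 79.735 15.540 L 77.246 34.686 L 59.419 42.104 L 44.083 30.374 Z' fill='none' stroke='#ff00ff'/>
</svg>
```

viewBox `0 0 96.030 97.522` with mm width/height → 1 unit = 1 mm. Flip: y_m = 97.522 − y_svg.

**Shape 1** — `<path>` quadratic bezier, stroke `#ff8800` → cut (S666, F1564). Control points (SVG): P0=(49.425,26.678), P1=(64.022,0.559), P2=(52.148,43.356); sampled at t=k/4. Machine vertices: (49.425,70.844) → (55.069,79.596) → (57.404,79.734) → (56.431,71.257) → (52.148,54.166). Open path.

**Shape 2** — `<circle>` circle, stroke `#ff8800` → cut (S666, F1564). Machine vertices: (80.582,58.297) → (77.654,65.365) → (70.586,68.293) → (63.518,65.365) → (60.590,58.297) → (63.518,51.229) → (70.586,48.301) → (77.654,51.229) → (80.582,58.297). Closed: final G1 returns to the first vertex.

**Shape 3** — `<path>` open polyline, stroke `#ff8800` → cut (S666, F1564). Machine vertices: (40.152,21.176) → (82.295,67.394) → (23.512,48.004) → (69.286,9.509) → (37.897,77.914) → (46.695,39.366). Open path.

**Shape 4** — `<path>` regular polygon, stroke `#ff00ff` → score (S593, F1701). Machine vertices: (46.572,86.294) → (64.399,93.712) → (79.735,81.982) → (77.246,62.836) → (59.419,55.418) → (44.083,67.148) → (46.572,86.294). Closed: final G1 returns to the first vertex.

G21
G90
G0 X49.425 Y70.844
M3 S666
G01 X55.069 Y79.596 F1564
G01 X57.404 Y79.734
G01 X56.431 Y71.257
G01 X52.148 Y54.166
G0 X80.582 Y58.297
M3 S666
G01 X77.654 Y65.365 F1564
G01 X70.586 Y68.293
G01 X63.518 Y65.365
G01 X60.590 Y58.297
G01 X63.518 Y51.229
G01 X70.586 Y48.301
G01 X77.654 Y51.229
G01 X80.582 Y58.297
G0 X40.152 Y21.176
M3 S666
G01 X82.295 Y67.394 F1564
G01 X23.512 Y48.004
G01 X69.286 Y9.509
G01 X37.897 Y77.914
G01 X46.695 Y39.366
G0 X46.572 Y86.294
M3 S593
G01 X64.399 Y93.712 F1701
G01 X79.735 Y81.982
G01 X77.246 Y62.836
G01 X59.419 Y55.418
G01 X44.083 Y67.148
G01 X46.572 Y86.294
M5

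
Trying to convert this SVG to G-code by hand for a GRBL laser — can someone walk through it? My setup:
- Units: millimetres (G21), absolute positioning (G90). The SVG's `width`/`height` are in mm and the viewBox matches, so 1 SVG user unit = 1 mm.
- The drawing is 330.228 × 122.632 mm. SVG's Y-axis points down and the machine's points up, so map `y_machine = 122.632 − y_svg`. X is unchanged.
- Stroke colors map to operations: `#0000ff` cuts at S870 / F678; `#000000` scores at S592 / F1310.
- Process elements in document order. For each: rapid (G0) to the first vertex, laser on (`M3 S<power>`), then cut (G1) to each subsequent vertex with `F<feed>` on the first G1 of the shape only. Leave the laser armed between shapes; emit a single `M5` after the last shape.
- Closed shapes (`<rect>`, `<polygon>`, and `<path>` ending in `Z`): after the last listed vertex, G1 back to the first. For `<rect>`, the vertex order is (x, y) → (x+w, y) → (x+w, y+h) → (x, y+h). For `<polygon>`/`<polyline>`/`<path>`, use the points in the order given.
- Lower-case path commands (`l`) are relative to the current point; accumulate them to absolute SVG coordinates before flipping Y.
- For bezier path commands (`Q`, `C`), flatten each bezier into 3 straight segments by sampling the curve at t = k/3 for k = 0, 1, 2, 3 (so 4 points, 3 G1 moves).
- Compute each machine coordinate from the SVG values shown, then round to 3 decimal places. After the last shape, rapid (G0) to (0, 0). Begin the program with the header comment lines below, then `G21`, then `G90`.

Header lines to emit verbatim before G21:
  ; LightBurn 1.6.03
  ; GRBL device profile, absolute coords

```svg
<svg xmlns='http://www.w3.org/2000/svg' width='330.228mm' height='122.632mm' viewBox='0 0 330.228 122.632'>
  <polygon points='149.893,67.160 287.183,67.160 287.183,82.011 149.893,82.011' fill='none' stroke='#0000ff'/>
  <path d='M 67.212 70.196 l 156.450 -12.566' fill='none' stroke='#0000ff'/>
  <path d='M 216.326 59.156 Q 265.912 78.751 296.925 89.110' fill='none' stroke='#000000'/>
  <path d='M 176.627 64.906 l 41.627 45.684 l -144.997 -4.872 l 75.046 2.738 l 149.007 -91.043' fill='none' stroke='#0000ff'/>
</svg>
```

Since the viewBox matches the mm dimensions, user units are millimetres directly. The only transform is the Y-flip y_m = 122.632 − y_svg.

Shape 1 is a rectangle drawn with `<polygon>`. Its stroke #0000ff means cut at S870, F678. After flipping Y the toolpath is (149.893,55.472) → (287.183,55.472) → (287.183,40.621) → (149.893,40.621) → (149.893,55.472), returning to the start.

Shape 2 is a line segment drawn with `<path>`. Its stroke #0000ff means cut at S870, F678. After flipping Y the toolpath is (67.212,52.436) → (223.662,65.002).

Shape 3 is a quadratic bezier drawn with `<path>`. Its stroke #000000 means score at S592, F1310. After flipping Y the toolpath is (216.326,63.476) → (247.320,51.439) → (274.186,41.454) → (296.925,33.522).

Shape 4 is a open polyline drawn with `<path>`. Its stroke #0000ff means cut at S870, F678. After flipping Y the toolpath is (176.627,57.726) → (218.254,12.042) → (73.257,16.914) → (148.303,14.176) → (297.310,105.219).

; LightBurn 1.6.03
; GRBL device profile, absolute coords
G21
G90
G0 X149.893 Y55.472
M3 S870
G1 X287.183 Y55.472 F678
G1 X287.183 Y40.621
G1 X149.893 Y40.621
G1 X149.893 Y55.472
G0 X67.212 Y52.436
M3 S870
G1 X223.662 Y65.002 F678
G0 X216.326 Y63.476
M3 S592
G1 X247.320 Y51.439 F1310
G1 X274.186 Y41.454
G1 X296.925 Y33.522
G0 X176.627 Y57.726
M3 S870
G1 X218.254 Y12.042 F678
G1 X73.257 Y16.914
G1 X148.303 Y14.176
G1 X297.310 Y105.219
M5
G0 X0.000 Y0.000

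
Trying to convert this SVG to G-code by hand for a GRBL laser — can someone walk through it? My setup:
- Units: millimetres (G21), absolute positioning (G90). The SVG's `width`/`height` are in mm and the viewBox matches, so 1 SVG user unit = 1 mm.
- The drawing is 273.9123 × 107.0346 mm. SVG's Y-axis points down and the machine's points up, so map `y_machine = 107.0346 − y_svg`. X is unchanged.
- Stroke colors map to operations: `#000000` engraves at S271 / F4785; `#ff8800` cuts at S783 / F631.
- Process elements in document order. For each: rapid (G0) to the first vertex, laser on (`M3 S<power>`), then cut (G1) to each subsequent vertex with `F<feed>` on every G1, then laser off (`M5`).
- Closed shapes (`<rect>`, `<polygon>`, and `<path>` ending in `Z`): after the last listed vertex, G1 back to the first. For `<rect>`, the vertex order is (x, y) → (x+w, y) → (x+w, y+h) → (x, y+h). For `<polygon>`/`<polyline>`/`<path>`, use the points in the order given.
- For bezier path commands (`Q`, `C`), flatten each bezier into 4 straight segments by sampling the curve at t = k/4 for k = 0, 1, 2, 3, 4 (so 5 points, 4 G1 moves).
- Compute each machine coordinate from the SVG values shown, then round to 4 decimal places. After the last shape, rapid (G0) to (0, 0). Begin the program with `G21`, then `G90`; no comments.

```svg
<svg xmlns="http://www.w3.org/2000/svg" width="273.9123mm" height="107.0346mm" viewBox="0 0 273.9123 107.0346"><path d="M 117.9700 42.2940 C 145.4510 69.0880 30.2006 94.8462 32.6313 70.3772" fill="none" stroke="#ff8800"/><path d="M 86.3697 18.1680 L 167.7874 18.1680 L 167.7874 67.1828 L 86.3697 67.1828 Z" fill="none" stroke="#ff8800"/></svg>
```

G21
G90
G0 X117.9700 Y64.7406
M3 S783
G1 X115.8876 Y45.6079 F631
G1 X84.6945 Y31.4754 F631
G1 X48.8045 Y26.9546 F631
G1 X32.6313 Y36.6574 F631
M5
G0 X86.3697 Y88.8666
M3 S783
G1 X167.7874 Y88.8666 F631
G1 X167.7874 Y39.8518 F631
G1 X86.3697 Y39.8518 F631
G1 X86.3697 Y88.8666 F631
M5
G0 X0.0000 Y0.0000

viewBox `0 0 273.9123 107.0346` with mm width/height → 1 unit = 1 mm. Flip: y_m = 107.0346 − y_svg.

**Shape 1** — `<path>` cubic bezier, stroke `#ff8800` → cut (S783, F631). Control points (SVG): P0=(117.9700,42.2940), P1=(145.4510,69.0880), P2=(30.2006,94.8462), P3=(32.6313,70.3772); sampled at t=k/4. Machine vertices: (117.9700,64.7406) → (115.8876,45.6079) → (84.6945,31.4754) → (48.8045,26.9546) → (32.6313,36.6574). Open path.

**Shape 2** — `<path>` rectangle, stroke `#ff8800` → cut (S783, F631). Machine vertices: (86.3697,88.8666) → (167.7874,88.8666) → (167.7874,39.8518) → (86.3697,39.8518) → (86.3697,88.8666). Closed: final G1 returns to the first vertex.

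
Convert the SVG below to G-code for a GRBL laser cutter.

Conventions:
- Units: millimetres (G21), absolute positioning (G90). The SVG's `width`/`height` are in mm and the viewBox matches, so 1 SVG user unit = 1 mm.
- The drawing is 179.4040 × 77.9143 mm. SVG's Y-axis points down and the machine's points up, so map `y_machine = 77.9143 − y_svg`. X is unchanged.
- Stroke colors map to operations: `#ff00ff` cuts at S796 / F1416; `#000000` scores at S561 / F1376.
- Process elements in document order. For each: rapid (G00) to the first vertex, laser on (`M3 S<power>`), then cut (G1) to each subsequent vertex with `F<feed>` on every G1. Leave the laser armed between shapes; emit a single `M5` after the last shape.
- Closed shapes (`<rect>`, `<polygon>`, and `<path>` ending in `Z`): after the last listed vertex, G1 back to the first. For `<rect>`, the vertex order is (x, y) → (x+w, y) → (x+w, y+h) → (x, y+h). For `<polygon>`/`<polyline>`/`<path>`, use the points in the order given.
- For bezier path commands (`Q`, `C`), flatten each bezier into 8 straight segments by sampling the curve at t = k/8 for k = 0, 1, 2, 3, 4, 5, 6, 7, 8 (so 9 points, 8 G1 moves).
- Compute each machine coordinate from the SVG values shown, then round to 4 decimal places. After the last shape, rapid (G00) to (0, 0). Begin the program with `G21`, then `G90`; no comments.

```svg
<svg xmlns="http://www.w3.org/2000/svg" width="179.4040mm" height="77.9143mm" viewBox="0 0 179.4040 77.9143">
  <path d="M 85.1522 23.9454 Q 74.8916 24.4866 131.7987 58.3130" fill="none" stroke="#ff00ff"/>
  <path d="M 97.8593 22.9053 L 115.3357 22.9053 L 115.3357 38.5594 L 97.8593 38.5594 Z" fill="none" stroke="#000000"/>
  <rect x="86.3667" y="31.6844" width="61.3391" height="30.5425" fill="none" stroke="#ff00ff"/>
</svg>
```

1 u = 1 mm; y_m = 77.9143 − y.

[1] `<path>` quadratic bezier, #ff00ff→cut S796 F1416: (85.1522,53.9689) → (83.6365,53.3135) → (84.2199,51.6180) → (86.9022,48.8823) → (91.6835,45.1064) → (98.5638,40.2904) → (107.5431,34.4342) → (118.6214,27.5378) → (131.7987,19.6013)

[2] `<path>` rectangle, #000000→score S561 F1376: (97.8593,55.0090) → (115.3357,55.0090) → (115.3357,39.3549) → (97.8593,39.3549) → (97.8593,55.0090) (closed)

[3] `<rect>` rectangle, #ff00ff→cut S796 F1416: (86.3667,46.2299) → (147.7058,46.2299) → (147.7058,15.6874) → (86.3667,15.6874) → (86.3667,46.2299) (closed)

G21
G90
G00 X85.1522 Y53.9689
M3 S796
G1 X83.6365 Y53.3135 F1416
G1 X84.2199 Y51.6180 F1416
G1 X86.9022 Y48.8823 F1416
G1 X91.6835 Y45.1064 F1416
G1 X98.5638 Y40.2904 F1416
G1 X107.5431 Y34.4342 F1416
G1 X118.6214 Y27.5378 F1416
G1 X131.7987 Y19.6013 F1416
G00 X97.8593 Y55.0090
M3 S561
G1 X115.3357 Y55.0090 F1376
G1 X115.3357 Y39.3549 F1376
G1 X97.8593 Y39.3549 F1376
G1 X97.8593 Y55.0090 F1376
G00 X86.3667 Y46.2299
M3 S796
G1 X147.7058 Y46.2299 F1416
G1 X147.7058 Y15.6874 F1416
G1 X86.3667 Y15.6874 F1416
G1 X86.3667 Y46.2299 F1416
M5
G00 X0.0000 Y0.0000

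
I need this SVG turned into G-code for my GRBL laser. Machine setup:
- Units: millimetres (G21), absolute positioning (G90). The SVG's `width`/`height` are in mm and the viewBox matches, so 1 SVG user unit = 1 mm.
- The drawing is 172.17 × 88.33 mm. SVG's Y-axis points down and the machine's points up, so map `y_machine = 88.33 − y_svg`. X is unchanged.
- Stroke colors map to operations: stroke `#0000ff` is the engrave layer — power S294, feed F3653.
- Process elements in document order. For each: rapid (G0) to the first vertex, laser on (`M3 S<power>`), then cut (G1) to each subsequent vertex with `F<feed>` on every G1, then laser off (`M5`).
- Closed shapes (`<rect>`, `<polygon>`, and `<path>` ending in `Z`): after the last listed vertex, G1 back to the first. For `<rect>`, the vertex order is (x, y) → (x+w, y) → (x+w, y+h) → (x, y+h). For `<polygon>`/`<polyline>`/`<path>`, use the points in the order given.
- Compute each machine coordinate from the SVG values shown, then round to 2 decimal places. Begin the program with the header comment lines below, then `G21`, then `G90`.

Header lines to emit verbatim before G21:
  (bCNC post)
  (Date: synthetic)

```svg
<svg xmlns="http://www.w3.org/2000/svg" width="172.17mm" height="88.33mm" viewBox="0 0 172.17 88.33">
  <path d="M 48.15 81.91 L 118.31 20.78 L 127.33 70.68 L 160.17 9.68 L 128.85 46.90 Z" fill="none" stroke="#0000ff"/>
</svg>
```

Since the viewBox matches the mm dimensions, user units are millimetres directly. The only transform is the Y-flip y_m = 88.33 − y_svg.

Shape 1 is a closed polygon drawn with `<path>`. Its stroke #0000ff means engrave at S294, F3653. After flipping Y the toolpath is (48.15,6.42) → (118.31,67.55) → (127.33,17.65) → (160.17,78.65) → (128.85,41.43) → (48.15,6.42), returning to the start.

(bCNC post)
(Date: synthetic)
G21
G90
G0 X48.15 Y6.42
M3 S294
G1 X118.31 Y67.55 F3653
G1 X127.33 Y17.65 F3653
G1 X160.17 Y78.65 F3653
G1 X128.85 Y41.43 F3653
G1 X48.15 Y6.42 F3653
M5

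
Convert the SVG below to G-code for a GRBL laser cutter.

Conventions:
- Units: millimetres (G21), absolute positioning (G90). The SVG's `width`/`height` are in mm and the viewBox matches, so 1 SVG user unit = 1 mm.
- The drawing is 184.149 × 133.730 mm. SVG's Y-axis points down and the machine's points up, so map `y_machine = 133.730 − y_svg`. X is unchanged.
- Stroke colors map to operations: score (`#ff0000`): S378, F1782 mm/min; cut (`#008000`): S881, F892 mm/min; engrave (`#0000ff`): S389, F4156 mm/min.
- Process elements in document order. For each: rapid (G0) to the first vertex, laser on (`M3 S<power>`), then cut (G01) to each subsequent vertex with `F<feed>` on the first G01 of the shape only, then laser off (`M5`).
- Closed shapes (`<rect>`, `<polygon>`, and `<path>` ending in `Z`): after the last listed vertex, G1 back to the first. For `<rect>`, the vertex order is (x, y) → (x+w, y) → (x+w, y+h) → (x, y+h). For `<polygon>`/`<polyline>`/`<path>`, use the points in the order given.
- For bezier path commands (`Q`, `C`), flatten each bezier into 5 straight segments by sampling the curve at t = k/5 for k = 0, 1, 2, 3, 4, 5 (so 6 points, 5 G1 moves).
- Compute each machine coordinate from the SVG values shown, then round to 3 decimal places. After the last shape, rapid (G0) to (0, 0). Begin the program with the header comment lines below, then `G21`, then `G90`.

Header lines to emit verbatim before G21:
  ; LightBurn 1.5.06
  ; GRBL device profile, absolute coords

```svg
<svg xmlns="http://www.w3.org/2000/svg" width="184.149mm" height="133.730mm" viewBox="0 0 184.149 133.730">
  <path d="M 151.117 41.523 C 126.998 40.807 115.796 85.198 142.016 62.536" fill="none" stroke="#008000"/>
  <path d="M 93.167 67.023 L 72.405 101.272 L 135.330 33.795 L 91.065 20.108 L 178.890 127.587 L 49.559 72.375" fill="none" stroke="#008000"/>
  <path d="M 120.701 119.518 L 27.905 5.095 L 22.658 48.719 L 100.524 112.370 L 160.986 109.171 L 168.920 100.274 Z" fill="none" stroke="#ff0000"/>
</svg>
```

1 u = 1 mm; y_m = 133.730 − y.

[1] `<path>` cubic bezier, #008000→cut S881 F892: (151.117,92.207) → (138.392,88.121) → (129.943,78.593) → (126.946,69.007) → (130.579,64.746) → (142.016,71.194)

[2] `<path>` open polyline, #008000→cut S881 F892: (93.167,66.707) → (72.405,32.458) → (135.330,99.935) → (91.065,113.622) → (178.890,6.143) → (49.559,61.355)

[3] `<path>` closed polygon, #ff0000→score S378 F1782: (120.701,14.212) → (27.905,128.635) → (22.658,85.011) → (100.524,21.360) → (160.986,24.559) → (168.920,33.456) → (120.701,14.212) (closed)

; LightBurn 1.5.06
; GRBL device profile, absolute coords
G21
G90
G0 X151.117 Y92.207
M3 S881
G01 X138.392 Y88.121 F892
G01 X129.943 Y78.593
G01 X126.946 Y69.007
G01 X130.579 Y64.746
G01 X142.016 Y71.194
M5
G0 X93.167 Y66.707
M3 S881
G01 X72.405 Y32.458 F892
G01 X135.330 Y99.935
G01 X91.065 Y113.622
G01 X178.890 Y6.143
G01 X49.559 Y61.355
M5
G0 X120.701 Y14.212
M3 S378
G01 X27.905 Y128.635 F1782
G01 X22.658 Y85.011
G01 X100.524 Y21.360
G01 X160.986 Y24.559
G01 X168.920 Y33.456
G01 X120.701 Y14.212
M5
G0 X0.000 Y0.000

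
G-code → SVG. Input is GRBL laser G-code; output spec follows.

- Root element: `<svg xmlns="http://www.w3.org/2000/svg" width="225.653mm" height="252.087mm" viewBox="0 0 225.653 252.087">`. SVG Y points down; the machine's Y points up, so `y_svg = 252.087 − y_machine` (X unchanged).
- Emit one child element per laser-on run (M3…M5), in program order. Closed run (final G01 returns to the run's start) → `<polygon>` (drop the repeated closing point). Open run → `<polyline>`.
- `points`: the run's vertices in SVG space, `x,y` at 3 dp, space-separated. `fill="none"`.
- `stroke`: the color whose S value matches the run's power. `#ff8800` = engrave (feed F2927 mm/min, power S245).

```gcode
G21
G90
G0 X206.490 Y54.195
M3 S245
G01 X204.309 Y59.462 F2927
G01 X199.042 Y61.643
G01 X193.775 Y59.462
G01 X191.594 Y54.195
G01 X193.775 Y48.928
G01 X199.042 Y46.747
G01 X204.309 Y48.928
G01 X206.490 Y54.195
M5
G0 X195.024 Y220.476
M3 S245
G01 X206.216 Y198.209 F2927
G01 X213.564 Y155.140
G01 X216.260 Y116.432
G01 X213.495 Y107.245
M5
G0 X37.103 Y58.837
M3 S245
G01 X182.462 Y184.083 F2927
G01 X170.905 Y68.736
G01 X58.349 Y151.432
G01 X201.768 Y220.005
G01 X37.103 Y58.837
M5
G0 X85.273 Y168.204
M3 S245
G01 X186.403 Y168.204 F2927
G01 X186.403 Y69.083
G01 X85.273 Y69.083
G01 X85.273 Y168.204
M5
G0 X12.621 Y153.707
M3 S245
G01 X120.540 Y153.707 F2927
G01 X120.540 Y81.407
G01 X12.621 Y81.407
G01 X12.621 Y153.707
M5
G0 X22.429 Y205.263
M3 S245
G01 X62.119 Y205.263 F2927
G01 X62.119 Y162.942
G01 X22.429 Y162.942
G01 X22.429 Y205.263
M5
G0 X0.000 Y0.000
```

Each laser-on run becomes one SVG element. Flip Y back into SVG space with y_svg = 252.087 − y_machine. Every run uses S245, so all elements get stroke `#ff8800` (engrave).

Run 1: The run returns to its start, so emit a `<polygon>` with points (Y-flipped): 206.490,197.892 204.309,192.625 199.042,190.444 193.775,192.625 191.594,197.892 193.775,203.159 199.042,205.340 204.309,203.159.

Run 2: The run is open, so emit a `<polyline>` with points (Y-flipped): 195.024,31.611 206.216,53.878 213.564,96.947 216.260,135.655 213.495,144.842.

Run 3: The run returns to its start, so emit a `<polygon>` with points (Y-flipped): 37.103,193.250 182.462,68.004 170.905,183.351 58.349,100.655 201.768,32.082.

Run 4: The run returns to its start, so emit a `<polygon>` with points (Y-flipped): 85.273,83.883 186.403,83.883 186.403,183.004 85.273,183.004.

Run 5: The run returns to its start, so emit a `<polygon>` with points (Y-flipped): 12.621,98.380 120.540,98.380 120.540,170.680 12.621,170.680.

Run 6: The run returns to its start, so emit a `<polygon>` with points (Y-flipped): 22.429,46.824 62.119,46.824 62.119,89.145 22.429,89.145.

<svg xmlns="http://www.w3.org/2000/svg" width="225.653mm" height="252.087mm" viewBox="0 0 225.653 252.087">
  <polygon points="206.490,197.892 204.309,192.625 199.042,190.444 193.775,192.625 191.594,197.892 193.775,203.159 199.042,205.340 204.309,203.159" fill="none" stroke="#ff8800"/>
  <polyline points="195.024,31.611 206.216,53.878 213.564,96.947 216.260,135.655 213.495,144.842" fill="none" stroke="#ff8800"/>
  <polygon points="37.103,193.250 182.462,68.004 170.905,183.351 58.349,100.655 201.768,32.082" fill="none" stroke="#ff8800"/>
  <polygon points="85.273,83.883 186.403,83.883 186.403,183.004 85.273,183.004" fill="none" stroke="#ff8800"/>
  <polygon points="12.621,98.380 120.540,98.380 120.540,170.680 12.621,170.680" fill="none" stroke="#ff8800"/>
  <polygon points="22.429,46.824 62.119,46.824 62.119,89.145 22.429,89.145" fill="none" stroke="#ff8800"/>
</svg>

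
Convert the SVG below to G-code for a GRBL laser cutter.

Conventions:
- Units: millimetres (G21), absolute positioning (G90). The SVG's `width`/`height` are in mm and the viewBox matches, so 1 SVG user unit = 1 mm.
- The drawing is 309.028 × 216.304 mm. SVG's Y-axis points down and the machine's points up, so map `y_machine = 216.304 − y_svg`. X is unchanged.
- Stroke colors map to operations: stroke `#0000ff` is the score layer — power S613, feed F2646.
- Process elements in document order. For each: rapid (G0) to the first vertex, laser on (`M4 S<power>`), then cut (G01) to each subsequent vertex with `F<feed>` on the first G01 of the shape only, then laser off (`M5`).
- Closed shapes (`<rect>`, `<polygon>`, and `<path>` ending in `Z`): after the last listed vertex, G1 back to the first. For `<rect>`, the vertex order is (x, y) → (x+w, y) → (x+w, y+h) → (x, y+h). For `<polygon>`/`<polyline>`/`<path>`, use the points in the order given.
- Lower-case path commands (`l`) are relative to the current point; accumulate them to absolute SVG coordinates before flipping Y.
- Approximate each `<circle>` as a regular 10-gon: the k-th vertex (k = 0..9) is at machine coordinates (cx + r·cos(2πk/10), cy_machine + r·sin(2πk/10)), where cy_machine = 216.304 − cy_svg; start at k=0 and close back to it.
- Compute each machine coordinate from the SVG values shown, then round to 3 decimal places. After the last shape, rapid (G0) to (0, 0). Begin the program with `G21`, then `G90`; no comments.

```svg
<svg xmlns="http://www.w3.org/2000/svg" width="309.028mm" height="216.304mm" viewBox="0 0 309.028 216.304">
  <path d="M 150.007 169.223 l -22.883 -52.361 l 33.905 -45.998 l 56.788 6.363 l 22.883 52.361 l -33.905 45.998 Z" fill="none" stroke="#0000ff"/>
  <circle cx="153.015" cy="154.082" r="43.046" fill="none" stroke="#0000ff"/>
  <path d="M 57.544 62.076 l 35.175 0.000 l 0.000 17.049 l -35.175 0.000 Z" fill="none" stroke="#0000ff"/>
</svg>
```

G21
G90
G0 X150.007 Y47.081
M4 S613
G01 X127.124 Y99.442 F2646
G01 X161.029 Y145.440
G01 X217.817 Y139.077
G01 X240.700 Y86.716
G01 X206.795 Y40.718
G01 X150.007 Y47.081
M5
G0 X196.061 Y62.222
M4 S613
G01 X187.840 Y87.524 F2646
G01 X166.317 Y103.161
G01 X139.713 Y103.161
G01 X118.190 Y87.524
G01 X109.969 Y62.222
G01 X118.190 Y36.920
G01 X139.713 Y21.283
G01 X166.317 Y21.283
G01 X187.840 Y36.920
G01 X196.061 Y62.222
M5
G0 X57.544 Y154.228
M4 S613
G01 X92.719 Y154.228 F2646
G01 X92.719 Y137.179
G01 X57.544 Y137.179
G01 X57.544 Y154.228
M5
G0 X0.000 Y0.000

Since the viewBox matches the mm dimensions, user units are millimetres directly. The only transform is the Y-flip y_m = 216.304 − y_svg.

Shape 1 is a regular polygon drawn with `<path>`. Its stroke #0000ff means score at S613, F2646. After flipping Y the toolpath is (150.007,47.081) → (127.124,99.442) → (161.029,145.440) → (217.817,139.077) → (240.700,86.716) → (206.795,40.718) → (150.007,47.081), returning to the start.

Shape 2 is a circle drawn with `<circle>`. Its stroke #0000ff means score at S613, F2646. After flipping Y the toolpath is (196.061,62.222) → (187.840,87.524) → (166.317,103.161) → (139.713,103.161) → (118.190,87.524) → (109.969,62.222) → (118.190,36.920) → (139.713,21.283) → (166.317,21.283) → (187.840,36.920) → (196.061,62.222), returning to the start.

Shape 3 is a rectangle drawn with `<path>`. Its stroke #0000ff means score at S613, F2646. After flipping Y the toolpath is (57.544,154.228) → (92.719,154.228) → (92.719,137.179) → (57.544,137.179) → (57.544,154.228), returning to the start.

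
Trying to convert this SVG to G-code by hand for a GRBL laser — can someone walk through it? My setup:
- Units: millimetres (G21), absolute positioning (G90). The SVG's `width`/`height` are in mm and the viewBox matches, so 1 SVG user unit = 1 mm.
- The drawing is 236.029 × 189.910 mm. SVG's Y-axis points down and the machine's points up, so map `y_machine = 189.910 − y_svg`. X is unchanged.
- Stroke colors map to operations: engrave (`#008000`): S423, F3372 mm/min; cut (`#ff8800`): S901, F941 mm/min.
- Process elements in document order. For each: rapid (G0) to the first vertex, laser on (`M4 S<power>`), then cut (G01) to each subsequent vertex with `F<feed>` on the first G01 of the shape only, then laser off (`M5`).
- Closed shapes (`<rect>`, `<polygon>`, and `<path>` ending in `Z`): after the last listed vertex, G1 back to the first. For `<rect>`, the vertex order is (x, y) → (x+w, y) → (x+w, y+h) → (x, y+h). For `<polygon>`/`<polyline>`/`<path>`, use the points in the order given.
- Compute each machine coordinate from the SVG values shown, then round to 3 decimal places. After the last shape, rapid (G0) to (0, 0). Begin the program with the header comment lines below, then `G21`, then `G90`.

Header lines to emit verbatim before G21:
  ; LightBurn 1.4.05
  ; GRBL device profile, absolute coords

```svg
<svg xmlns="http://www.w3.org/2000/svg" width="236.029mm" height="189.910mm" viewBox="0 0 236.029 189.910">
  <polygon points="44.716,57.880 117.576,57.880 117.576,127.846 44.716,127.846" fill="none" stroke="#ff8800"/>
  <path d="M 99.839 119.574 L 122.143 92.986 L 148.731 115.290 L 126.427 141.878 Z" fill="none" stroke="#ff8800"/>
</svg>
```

; LightBurn 1.4.05
; GRBL device profile, absolute coords
G21
G90
G0 X44.716 Y132.030
M4 S901
G01 X117.576 Y132.030 F941
G01 X117.576 Y62.064
G01 X44.716 Y62.064
G01 X44.716 Y132.030
M5
G0 X99.839 Y70.336
M4 S901
G01 X122.143 Y96.924 F941
G01 X148.731 Y74.620
G01 X126.427 Y48.032
G01 X99.839 Y70.336
M5
G0 X0.000 Y0.000

1 u = 1 mm; y_m = 189.910 − y.

[1] `<polygon>` rectangle, #ff8800→cut S901 F941: (44.716,132.030) → (117.576,132.030) → (117.576,62.064) → (44.716,62.064) → (44.716,132.030) (closed)

[2] `<path>` regular polygon, #ff8800→cut S901 F941: (99.839,70.336) → (122.143,96.924) → (148.731,74.620) → (126.427,48.032) → (99.839,70.336) (closed)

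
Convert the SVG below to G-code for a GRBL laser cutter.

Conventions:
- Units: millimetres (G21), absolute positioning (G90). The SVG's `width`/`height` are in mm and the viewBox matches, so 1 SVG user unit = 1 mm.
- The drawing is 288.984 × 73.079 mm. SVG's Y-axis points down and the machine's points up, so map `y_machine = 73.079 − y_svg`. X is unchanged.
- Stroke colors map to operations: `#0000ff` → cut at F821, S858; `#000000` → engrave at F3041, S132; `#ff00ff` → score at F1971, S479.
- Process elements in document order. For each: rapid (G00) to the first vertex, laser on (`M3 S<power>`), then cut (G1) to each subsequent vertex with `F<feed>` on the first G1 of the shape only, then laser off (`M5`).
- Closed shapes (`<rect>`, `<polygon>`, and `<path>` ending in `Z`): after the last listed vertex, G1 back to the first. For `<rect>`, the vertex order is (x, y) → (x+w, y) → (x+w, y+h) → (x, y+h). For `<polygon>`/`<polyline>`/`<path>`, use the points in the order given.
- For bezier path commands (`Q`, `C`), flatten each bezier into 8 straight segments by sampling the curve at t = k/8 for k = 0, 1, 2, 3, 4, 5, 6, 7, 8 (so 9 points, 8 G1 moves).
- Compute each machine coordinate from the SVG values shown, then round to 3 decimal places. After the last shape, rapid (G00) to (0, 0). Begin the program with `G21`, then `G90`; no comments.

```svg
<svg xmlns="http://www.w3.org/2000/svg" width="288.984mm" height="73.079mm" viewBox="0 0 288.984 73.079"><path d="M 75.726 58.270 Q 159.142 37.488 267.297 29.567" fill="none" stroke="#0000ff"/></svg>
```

viewBox `0 0 288.984 73.079` with mm width/height → 1 unit = 1 mm. Flip: y_m = 73.079 − y_svg.

**Shape 1** — `<path>` quadratic bezier, stroke `#0000ff` → cut (S858, F821). Control points (SVG): P0=(75.726,58.270), P1=(159.142,37.488), P2=(267.297,29.567); sampled at t=k/8. Machine vertices: (75.726,14.809) → (96.967,19.804) → (118.980,24.396) → (141.767,28.587) → (165.327,32.376) → (189.660,35.763) → (214.766,38.748) → (240.645,41.331) → (267.297,43.512). Open path.

G21
G90
G00 X75.726 Y14.809
M3 S858
G1 X96.967 Y19.804 F821
G1 X118.980 Y24.396
G1 X141.767 Y28.587
G1 X165.327 Y32.376
G1 X189.660 Y35.763
G1 X214.766 Y38.748
G1 X240.645 Y41.331
G1 X267.297 Y43.512
M5
G00 X0.000 Y0.000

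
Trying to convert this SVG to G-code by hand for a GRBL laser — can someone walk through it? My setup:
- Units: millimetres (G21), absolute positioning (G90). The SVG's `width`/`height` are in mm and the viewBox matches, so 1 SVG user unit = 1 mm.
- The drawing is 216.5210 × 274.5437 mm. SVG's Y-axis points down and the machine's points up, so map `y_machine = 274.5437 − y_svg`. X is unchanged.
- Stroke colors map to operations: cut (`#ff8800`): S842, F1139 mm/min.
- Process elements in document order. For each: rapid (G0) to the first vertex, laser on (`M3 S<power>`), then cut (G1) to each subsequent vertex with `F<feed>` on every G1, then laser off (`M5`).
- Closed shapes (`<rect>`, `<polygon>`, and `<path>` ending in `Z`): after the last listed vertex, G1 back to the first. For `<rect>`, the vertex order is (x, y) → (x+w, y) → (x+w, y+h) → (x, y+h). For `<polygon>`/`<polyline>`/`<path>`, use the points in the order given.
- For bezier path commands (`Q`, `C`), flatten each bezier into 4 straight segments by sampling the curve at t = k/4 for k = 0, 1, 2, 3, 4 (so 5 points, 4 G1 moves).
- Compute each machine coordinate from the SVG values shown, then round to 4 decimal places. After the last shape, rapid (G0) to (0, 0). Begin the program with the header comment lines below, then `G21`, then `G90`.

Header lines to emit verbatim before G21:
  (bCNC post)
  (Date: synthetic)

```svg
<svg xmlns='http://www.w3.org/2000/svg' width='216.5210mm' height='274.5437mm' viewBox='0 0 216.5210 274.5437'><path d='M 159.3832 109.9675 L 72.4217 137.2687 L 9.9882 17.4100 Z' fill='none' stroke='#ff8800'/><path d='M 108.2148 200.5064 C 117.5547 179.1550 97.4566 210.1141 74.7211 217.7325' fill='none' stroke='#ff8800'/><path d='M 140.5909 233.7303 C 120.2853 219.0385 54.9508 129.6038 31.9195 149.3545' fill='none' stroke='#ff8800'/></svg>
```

Since the viewBox matches the mm dimensions, user units are millimetres directly. The only transform is the Y-flip y_m = 274.5437 − y_svg.

Shape 1 is a closed polygon drawn with `<path>`. Its stroke #ff8800 means cut at S842, F1139. After flipping Y the toolpath is (159.3832,164.5762) → (72.4217,137.2750) → (9.9882,257.1337) → (159.3832,164.5762), returning to the start.

Shape 2 is a cubic bezier drawn with `<path>`. Its stroke #ff8800 means cut at S842, F1139. After flipping Y the toolpath is (108.2148,74.0373) → (110.1189,81.4247) → (103.4962,76.2879) → (90.8595,65.7193) → (74.7211,56.8112).

Shape 3 is a cubic bezier drawn with `<path>`. Its stroke #ff8800 means cut at S842, F1139. After flipping Y the toolpath is (140.5909,40.8134) → (118.2833,62.9727) → (87.2773,95.9172) → (55.7603,122.4038) → (31.9195,125.1892).

(bCNC post)
(Date: synthetic)
G21
G90
G0 X159.3832 Y164.5762
M3 S842
G1 X72.4217 Y137.2750 F1139
G1 X9.9882 Y257.1337 F1139
G1 X159.3832 Y164.5762 F1139
M5
G0 X108.2148 Y74.0373
M3 S842
G1 X110.1189 Y81.4247 F1139
G1 X103.4962 Y76.2879 F1139
G1 X90.8595 Y65.7193 F1139
G1 X74.7211 Y56.8112 F1139
M5
G0 X140.5909 Y40.8134
M3 S842
G1 X118.2833 Y62.9727 F1139
G1 X87.2773 Y95.9172 F1139
G1 X55.7603 Y122.4038 F1139
G1 X31.9195 Y125.1892 F1139
M5
G0 X0.0000 Y0.0000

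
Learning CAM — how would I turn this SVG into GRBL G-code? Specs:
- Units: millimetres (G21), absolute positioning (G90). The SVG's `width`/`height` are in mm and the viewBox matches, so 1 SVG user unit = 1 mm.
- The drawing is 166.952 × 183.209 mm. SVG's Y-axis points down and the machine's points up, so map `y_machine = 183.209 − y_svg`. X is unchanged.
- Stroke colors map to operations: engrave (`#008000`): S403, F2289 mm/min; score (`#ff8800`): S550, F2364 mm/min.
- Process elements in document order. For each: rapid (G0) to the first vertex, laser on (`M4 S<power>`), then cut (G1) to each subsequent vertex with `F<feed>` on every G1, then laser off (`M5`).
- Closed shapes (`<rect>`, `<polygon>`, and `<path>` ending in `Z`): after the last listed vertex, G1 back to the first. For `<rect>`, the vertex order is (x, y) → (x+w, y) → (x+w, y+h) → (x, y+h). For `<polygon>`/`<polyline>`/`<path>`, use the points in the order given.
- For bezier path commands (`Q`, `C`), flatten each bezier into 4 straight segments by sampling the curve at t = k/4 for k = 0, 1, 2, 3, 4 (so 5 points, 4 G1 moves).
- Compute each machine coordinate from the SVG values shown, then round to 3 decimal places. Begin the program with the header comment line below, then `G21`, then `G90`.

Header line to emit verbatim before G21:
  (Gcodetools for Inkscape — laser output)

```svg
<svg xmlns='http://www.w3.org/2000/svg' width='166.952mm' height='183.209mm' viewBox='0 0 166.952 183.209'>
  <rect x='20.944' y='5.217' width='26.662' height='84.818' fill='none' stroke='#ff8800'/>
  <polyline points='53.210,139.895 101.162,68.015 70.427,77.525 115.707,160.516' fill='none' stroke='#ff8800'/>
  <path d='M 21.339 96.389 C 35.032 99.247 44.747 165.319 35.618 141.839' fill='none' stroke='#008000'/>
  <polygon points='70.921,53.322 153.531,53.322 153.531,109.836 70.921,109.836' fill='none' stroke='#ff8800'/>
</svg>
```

1 u = 1 mm; y_m = 183.209 − y.

[1] `<rect>` rectangle, #ff8800→score S550 F2364: (20.944,177.992) → (47.606,177.992) → (47.606,93.174) → (20.944,93.174) → (20.944,177.992) (closed)

[2] `<polyline>` open polyline, #ff8800→score S550 F2364: (53.210,43.314) → (101.162,115.194) → (70.427,105.684) → (115.707,22.693)

[3] `<path>` cubic bezier, #008000→engrave S403 F2289: (21.339,86.820) → (30.631,75.211) → (37.037,54.218) → (39.164,38.164) → (35.618,41.370)

[4] `<polygon>` rectangle, #ff8800→score S550 F2364: (70.921,129.887) → (153.531,129.887) → (153.531,73.373) → (70.921,73.373) → (70.921,129.887) (closed)

(Gcodetools for Inkscape — laser output)
G21
G90
G0 X20.944 Y177.992
M4 S550
G1 X47.606 Y177.992 F2364
G1 X47.606 Y93.174 F2364
G1 X20.944 Y93.174 F2364
G1 X20.944 Y177.992 F2364
M5
G0 X53.210 Y43.314
M4 S550
G1 X101.162 Y115.194 F2364
G1 X70.427 Y105.684 F2364
G1 X115.707 Y22.693 F2364
M5
G0 X21.339 Y86.820
M4 S403
G1 X30.631 Y75.211 F2289
G1 X37.037 Y54.218 F2289
G1 X39.164 Y38.164 F2289
G1 X35.618 Y41.370 F2289
M5
G0 X70.921 Y129.887
M4 S550
G1 X153.531 Y129.887 F2364
G1 X153.531 Y73.373 F2364
G1 X70.921 Y73.373 F2364
G1 X70.921 Y129.887 F2364
M5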